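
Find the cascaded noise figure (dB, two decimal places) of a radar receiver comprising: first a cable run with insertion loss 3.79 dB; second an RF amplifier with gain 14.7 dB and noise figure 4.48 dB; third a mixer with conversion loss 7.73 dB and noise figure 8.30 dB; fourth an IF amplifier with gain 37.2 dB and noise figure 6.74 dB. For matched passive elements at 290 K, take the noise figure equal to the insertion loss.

9.53 dB

Convert to linear (a loss of L dB is a gain of −L dB): F_i = 10^(NF_i/10), G_i = 10^(G_i,dB/10)
  Stage 1: F_1 = 10^(3.79/10) = 2.393, G_1 = 10^(−3.79/10) = 0.4178
  Stage 2: F_2 = 10^(4.48/10) = 2.805, G_2 = 10^(14.7/10) = 29.51
  Stage 3: F_3 = 10^(8.30/10) = 6.761, G_3 = 10^(−7.73/10) = 0.1687
  Stage 4: F_4 = 10^(6.74/10) = 4.721, G_4 = 10^(37.2/10) = 5248
Friis cascade:
  F = 2.393 + (2.805 − 1)/0.4178 + (6.761 − 1)/12.33 + (4.721 − 1)/2.080 = 8.970
NF = 10 log₁₀(8.970) = 9.53 dB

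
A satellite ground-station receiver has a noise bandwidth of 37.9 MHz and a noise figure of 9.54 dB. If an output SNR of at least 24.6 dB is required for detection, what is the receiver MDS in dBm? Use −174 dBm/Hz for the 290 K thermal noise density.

Sensitivity = −174 + 10 log₁₀(B) + NF + SNR_min
= −174 + 75.79 + 9.54 + 24.6
= −64.07 dBm → −64.1 dBm

−64.1 dBm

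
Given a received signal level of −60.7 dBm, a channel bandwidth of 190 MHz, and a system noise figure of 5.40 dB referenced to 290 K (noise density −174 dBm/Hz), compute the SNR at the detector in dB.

25.1 dB

Noise floor: N = −174 + 10 log₁₀(B) + NF
10 log₁₀(1.90×10⁸) = 82.79 dB
N = −174 + 82.79 + 5.40 = −85.81 dBm
SNR = P_sig − N = −60.7 − (−85.81) = 25.11 dB → 25.1 dB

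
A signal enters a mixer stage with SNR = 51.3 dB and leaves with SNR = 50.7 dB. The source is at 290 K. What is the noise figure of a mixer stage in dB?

0.6 dB

NF (dB) = SNR_in(dB) − SNR_out(dB) when the source is at T₀
NF = 51.3 − 50.7 = 0.6 dB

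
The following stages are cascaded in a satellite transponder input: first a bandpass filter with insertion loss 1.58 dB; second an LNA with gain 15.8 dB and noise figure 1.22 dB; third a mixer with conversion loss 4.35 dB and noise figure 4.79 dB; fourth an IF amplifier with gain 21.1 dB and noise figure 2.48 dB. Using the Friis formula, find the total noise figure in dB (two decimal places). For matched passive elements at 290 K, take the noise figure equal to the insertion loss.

Convert to linear (a loss of L dB is a gain of −L dB): F_i = 10^(NF_i/10), G_i = 10^(G_i,dB/10)
  Stage 1: F_1 = 10^(1.58/10) = 1.439, G_1 = 10^(−1.58/10) = 0.6950
  Stage 2: F_2 = 10^(1.22/10) = 1.324, G_2 = 10^(15.8/10) = 38.02
  Stage 3: F_3 = 10^(4.79/10) = 3.013, G_3 = 10^(−4.35/10) = 0.3673
  Stage 4: F_4 = 10^(2.48/10) = 1.770, G_4 = 10^(21.1/10) = 128.8
Friis cascade:
  F = 1.439 + (1.324 − 1)/0.6950 + (3.013 − 1)/26.42 + (1.770 − 1)/9.705 = 2.061
NF = 10 log₁₀(2.061) = 3.14 dB

3.14 dB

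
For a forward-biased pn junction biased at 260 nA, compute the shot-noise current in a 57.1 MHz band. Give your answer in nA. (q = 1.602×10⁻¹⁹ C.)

I_n = √(2qI·B)
2qI·B = 2 × 1.602×10⁻¹⁹ × 2.60×10⁻⁷ × 5.71×10⁷ = 4.76×10⁻¹⁸ A²
I_n = √(4.76×10⁻¹⁸) = 2.18×10⁻⁹ A = 2.18 nA

2.18 nA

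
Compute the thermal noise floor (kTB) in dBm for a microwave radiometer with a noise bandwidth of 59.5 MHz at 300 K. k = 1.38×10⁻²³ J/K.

P_n = kTB = 1.38×10⁻²³ × 300 × 5.95×10⁷ = 2.46×10⁻¹³ W
In dBm: 10 log₁₀(2.46×10⁻¹³ / 10⁻³) = −96.1 dBm

−96.1 dBm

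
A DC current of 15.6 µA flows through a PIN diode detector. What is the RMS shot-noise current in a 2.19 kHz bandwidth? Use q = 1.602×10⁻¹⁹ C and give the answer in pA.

105 pA

I_n = √(2qI·B)
2qI·B = 2 × 1.602×10⁻¹⁹ × 1.56×10⁻⁵ × 2.19×10³ = 1.09×10⁻²⁰ A²
I_n = √(1.09×10⁻²⁰) = 1.05×10⁻¹⁰ A = 105 pA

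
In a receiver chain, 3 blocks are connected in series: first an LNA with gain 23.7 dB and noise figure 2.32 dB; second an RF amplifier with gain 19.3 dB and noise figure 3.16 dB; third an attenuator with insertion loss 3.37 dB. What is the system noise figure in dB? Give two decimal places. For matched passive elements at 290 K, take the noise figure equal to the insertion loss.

2.33 dB

Convert to linear (a loss of L dB is a gain of −L dB): F_i = 10^(NF_i/10), G_i = 10^(G_i,dB/10)
  Stage 1: F_1 = 10^(2.32/10) = 1.706, G_1 = 10^(23.7/10) = 234.4
  Stage 2: F_2 = 10^(3.16/10) = 2.070, G_2 = 10^(19.3/10) = 85.11
  Stage 3: F_3 = 10^(3.37/10) = 2.173, G_3 = 10^(−3.37/10) = 0.4603
Friis cascade:
  F = 1.706 + (2.070 − 1)/234.4 + (2.173 − 1)/1.995×10⁴ = 1.711
NF = 10 log₁₀(1.711) = 2.33 dB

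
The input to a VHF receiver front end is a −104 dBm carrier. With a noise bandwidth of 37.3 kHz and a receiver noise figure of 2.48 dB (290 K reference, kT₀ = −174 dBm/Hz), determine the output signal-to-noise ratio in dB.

21.8 dB

Noise floor: N = −174 + 10 log₁₀(B) + NF
10 log₁₀(3.73×10⁴) = 45.72 dB
N = −174 + 45.72 + 2.48 = −125.80 dBm
SNR = P_sig − N = −104 − (−125.80) = 21.80 dB → 21.8 dB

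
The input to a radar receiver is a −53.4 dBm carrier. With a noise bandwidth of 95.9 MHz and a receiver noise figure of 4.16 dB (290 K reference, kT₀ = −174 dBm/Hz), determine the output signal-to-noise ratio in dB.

36.6 dB

Noise floor: N = −174 + 10 log₁₀(B) + NF
10 log₁₀(9.59×10⁷) = 79.82 dB
N = −174 + 79.82 + 4.16 = −90.02 dBm
SNR = P_sig − N = −53.4 − (−90.02) = 36.62 dB → 36.6 dB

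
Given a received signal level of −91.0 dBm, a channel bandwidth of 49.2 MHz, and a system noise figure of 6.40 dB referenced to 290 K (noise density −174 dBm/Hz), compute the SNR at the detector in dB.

−0.3 dB

Noise floor: N = −174 + 10 log₁₀(B) + NF
10 log₁₀(4.92×10⁷) = 76.92 dB
N = −174 + 76.92 + 6.40 = −90.68 dBm
SNR = P_sig − N = −91.0 − (−90.68) = −0.32 dB → −0.3 dB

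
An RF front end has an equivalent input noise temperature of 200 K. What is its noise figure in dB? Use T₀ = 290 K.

2.28 dB

F = 1 + T_e/T₀ = 1 + 200/290 = 1.68966
NF = 10 log₁₀(1.68966) = 2.28 dB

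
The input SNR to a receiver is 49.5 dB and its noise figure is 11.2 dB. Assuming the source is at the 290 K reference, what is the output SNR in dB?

By definition F = SNR_in/SNR_out, so in dB: SNR_out = SNR_in − NF
SNR_out = 49.5 − 11.2 = 38.3 dB

38.3 dB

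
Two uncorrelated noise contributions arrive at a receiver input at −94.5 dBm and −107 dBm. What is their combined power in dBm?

−94.3 dBm

Convert to linear, add, convert back:
P₁ = 3.55×10⁻¹³ W, P₂ = 2.00×10⁻¹⁴ W
P_tot = 3.75×10⁻¹³ W → 10 log₁₀(P_tot / 10⁻³) = −94.3 dBm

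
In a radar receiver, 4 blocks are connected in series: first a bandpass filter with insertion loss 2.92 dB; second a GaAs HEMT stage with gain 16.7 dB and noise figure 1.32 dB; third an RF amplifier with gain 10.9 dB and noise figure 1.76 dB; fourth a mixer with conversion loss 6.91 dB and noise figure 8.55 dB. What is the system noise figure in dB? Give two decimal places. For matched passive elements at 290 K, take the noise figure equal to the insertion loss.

Convert to linear (a loss of L dB is a gain of −L dB): F_i = 10^(NF_i/10), G_i = 10^(G_i,dB/10)
  Stage 1: F_1 = 10^(2.92/10) = 1.959, G_1 = 10^(−2.92/10) = 0.5105
  Stage 2: F_2 = 10^(1.32/10) = 1.355, G_2 = 10^(16.7/10) = 46.77
  Stage 3: F_3 = 10^(1.76/10) = 1.500, G_3 = 10^(10.9/10) = 12.30
  Stage 4: F_4 = 10^(8.55/10) = 7.161, G_4 = 10^(−6.91/10) = 0.2037
Friis cascade:
  F = 1.959 + (1.355 − 1)/0.5105 + (1.500 − 1)/23.88 + (7.161 − 1)/293.8 = 2.697
NF = 10 log₁₀(2.697) = 4.31 dB

4.31 dB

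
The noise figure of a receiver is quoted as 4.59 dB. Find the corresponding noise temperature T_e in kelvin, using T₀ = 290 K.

544 K

F = 10^(4.59/10) = 2.8774
T_e = (F − 1)·T₀ = (2.8774 − 1) × 290 = 544 K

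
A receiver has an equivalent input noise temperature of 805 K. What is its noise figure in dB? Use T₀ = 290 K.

F = 1 + T_e/T₀ = 1 + 805/290 = 3.77586
NF = 10 log₁₀(3.77586) = 5.77 dB

5.77 dB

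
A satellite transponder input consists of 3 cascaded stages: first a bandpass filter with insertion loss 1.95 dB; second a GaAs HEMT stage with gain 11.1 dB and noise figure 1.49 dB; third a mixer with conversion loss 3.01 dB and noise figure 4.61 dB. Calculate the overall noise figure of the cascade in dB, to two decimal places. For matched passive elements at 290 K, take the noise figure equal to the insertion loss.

Convert to linear (a loss of L dB is a gain of −L dB): F_i = 10^(NF_i/10), G_i = 10^(G_i,dB/10)
  Stage 1: F_1 = 10^(1.95/10) = 1.567, G_1 = 10^(−1.95/10) = 0.6383
  Stage 2: F_2 = 10^(1.49/10) = 1.409, G_2 = 10^(11.1/10) = 12.88
  Stage 3: F_3 = 10^(4.61/10) = 2.891, G_3 = 10^(−3.01/10) = 0.5000
Friis cascade:
  F = 1.567 + (1.409 − 1)/0.6383 + (2.891 − 1)/8.222 = 2.438
NF = 10 log₁₀(2.438) = 3.87 dB

3.87 dB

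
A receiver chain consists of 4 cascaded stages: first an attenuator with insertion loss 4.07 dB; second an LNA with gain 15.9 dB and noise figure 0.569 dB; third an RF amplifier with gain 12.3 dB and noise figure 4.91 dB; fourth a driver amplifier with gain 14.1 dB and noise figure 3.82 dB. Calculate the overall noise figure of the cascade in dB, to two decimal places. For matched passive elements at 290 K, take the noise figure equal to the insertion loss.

Convert to linear (a loss of L dB is a gain of −L dB): F_i = 10^(NF_i/10), G_i = 10^(G_i,dB/10)
  Stage 1: F_1 = 10^(4.07/10) = 2.553, G_1 = 10^(−4.07/10) = 0.3917
  Stage 2: F_2 = 10^(0.569/10) = 1.140, G_2 = 10^(15.9/10) = 38.90
  Stage 3: F_3 = 10^(4.91/10) = 3.097, G_3 = 10^(12.3/10) = 16.98
  Stage 4: F_4 = 10^(3.82/10) = 2.410, G_4 = 10^(14.1/10) = 25.70
Friis cascade:
  F = 2.553 + (1.140 − 1)/0.3917 + (3.097 − 1)/15.24 + (2.410 − 1)/258.8 = 3.053
NF = 10 log₁₀(3.053) = 4.85 dB

4.85 dB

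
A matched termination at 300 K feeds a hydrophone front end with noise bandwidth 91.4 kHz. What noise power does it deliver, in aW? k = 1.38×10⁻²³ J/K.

378 aW

P_n = kTB = 1.38×10⁻²³ × 300 × 9.14×10⁴ = 3.78×10⁻¹⁶ W = 378 aW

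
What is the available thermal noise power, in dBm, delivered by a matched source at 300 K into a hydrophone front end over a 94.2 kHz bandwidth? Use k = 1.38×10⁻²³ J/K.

P_n = kTB = 1.38×10⁻²³ × 300 × 9.42×10⁴ = 3.90×10⁻¹⁶ W
In dBm: 10 log₁₀(3.90×10⁻¹⁶ / 10⁻³) = −124.1 dBm

−124.1 dBm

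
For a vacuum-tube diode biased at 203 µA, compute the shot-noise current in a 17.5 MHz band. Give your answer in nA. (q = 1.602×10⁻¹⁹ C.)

33.7 nA

I_n = √(2qI·B)
2qI·B = 2 × 1.602×10⁻¹⁹ × 2.03×10⁻⁴ × 1.75×10⁷ = 1.14×10⁻¹⁵ A²
I_n = √(1.14×10⁻¹⁵) = 3.37×10⁻⁸ A = 33.7 nA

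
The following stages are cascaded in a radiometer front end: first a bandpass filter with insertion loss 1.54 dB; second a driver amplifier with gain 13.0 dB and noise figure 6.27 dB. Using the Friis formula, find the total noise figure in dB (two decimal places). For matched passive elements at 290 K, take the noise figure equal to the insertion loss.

Convert to linear (a loss of L dB is a gain of −L dB): F_i = 10^(NF_i/10), G_i = 10^(G_i,dB/10)
  Stage 1: F_1 = 10^(1.54/10) = 1.426, G_1 = 10^(−1.54/10) = 0.7015
  Stage 2: F_2 = 10^(6.27/10) = 4.236, G_2 = 10^(13.0/10) = 19.95
Friis cascade:
  F = 1.426 + (4.236 − 1)/0.7015 = 6.039
NF = 10 log₁₀(6.039) = 7.81 dB

7.81 dB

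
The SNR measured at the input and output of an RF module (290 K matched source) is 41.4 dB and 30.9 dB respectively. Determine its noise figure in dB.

10.5 dB

NF (dB) = SNR_in(dB) − SNR_out(dB) when the source is at T₀
NF = 41.4 − 30.9 = 10.5 dB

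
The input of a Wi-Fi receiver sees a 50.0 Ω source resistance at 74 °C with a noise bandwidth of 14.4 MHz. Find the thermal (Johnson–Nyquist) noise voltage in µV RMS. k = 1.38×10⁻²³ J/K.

3.71 µV

T = 74 °C + 273.15 = 347.15 K
V_n = √(4kTRB)
4kTRB = 4 × 1.38×10⁻²³ × 347.15 × 5.00×10¹ × 1.44×10⁷ = 1.38×10⁻¹¹ V²
V_n = √(1.38×10⁻¹¹) = 3.71×10⁻⁶ V = 3.71 µV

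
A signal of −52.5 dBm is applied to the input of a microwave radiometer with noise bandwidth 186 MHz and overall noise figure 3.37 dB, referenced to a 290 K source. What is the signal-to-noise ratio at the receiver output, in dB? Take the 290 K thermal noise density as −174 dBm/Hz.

35.4 dB

Noise floor: N = −174 + 10 log₁₀(B) + NF
10 log₁₀(1.86×10⁸) = 82.7 dB
N = −174 + 82.7 + 3.37 = −87.93 dBm
SNR = P_sig − N = −52.5 − (−87.93) = 35.43 dB → 35.4 dB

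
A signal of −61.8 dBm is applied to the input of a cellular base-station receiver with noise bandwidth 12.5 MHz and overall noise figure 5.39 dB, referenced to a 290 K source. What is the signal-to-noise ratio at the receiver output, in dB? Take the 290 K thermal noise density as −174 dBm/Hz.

Noise floor: N = −174 + 10 log₁₀(B) + NF
10 log₁₀(1.25×10⁷) = 70.97 dB
N = −174 + 70.97 + 5.39 = −97.64 dBm
SNR = P_sig − N = −61.8 − (−97.64) = 35.84 dB → 35.8 dB

35.8 dB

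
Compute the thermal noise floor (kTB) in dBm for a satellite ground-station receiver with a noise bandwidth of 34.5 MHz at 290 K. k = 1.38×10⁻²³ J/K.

P_n = kTB = 1.38×10⁻²³ × 290 × 3.45×10⁷ = 1.38×10⁻¹³ W
In dBm: 10 log₁₀(1.38×10⁻¹³ / 10⁻³) = −98.6 dBm

−98.6 dBm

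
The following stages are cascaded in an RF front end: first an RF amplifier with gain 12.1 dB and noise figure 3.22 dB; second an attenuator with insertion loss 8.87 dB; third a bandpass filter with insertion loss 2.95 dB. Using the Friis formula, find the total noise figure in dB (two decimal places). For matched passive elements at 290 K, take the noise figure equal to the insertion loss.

4.73 dB

Convert to linear (a loss of L dB is a gain of −L dB): F_i = 10^(NF_i/10), G_i = 10^(G_i,dB/10)
  Stage 1: F_1 = 10^(3.22/10) = 2.099, G_1 = 10^(12.1/10) = 16.22
  Stage 2: F_2 = 10^(8.87/10) = 7.709, G_2 = 10^(−8.87/10) = 0.1297
  Stage 3: F_3 = 10^(2.95/10) = 1.972, G_3 = 10^(−2.95/10) = 0.5070
Friis cascade:
  F = 2.099 + (7.709 − 1)/16.22 + (1.972 − 1)/2.104 = 2.975
NF = 10 log₁₀(2.975) = 4.73 dB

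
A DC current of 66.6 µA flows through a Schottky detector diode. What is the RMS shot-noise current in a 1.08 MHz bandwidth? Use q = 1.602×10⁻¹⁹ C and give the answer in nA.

I_n = √(2qI·B)
2qI·B = 2 × 1.602×10⁻¹⁹ × 6.66×10⁻⁵ × 1.08×10⁶ = 2.30×10⁻¹⁷ A²
I_n = √(2.30×10⁻¹⁷) = 4.80×10⁻⁹ A = 4.80 nA

4.80 nA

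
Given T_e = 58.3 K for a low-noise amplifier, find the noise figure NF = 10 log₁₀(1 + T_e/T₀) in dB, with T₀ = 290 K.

0.796 dB

F = 1 + T_e/T₀ = 1 + 58.3/290 = 1.20103
NF = 10 log₁₀(1.20103) = 0.796 dB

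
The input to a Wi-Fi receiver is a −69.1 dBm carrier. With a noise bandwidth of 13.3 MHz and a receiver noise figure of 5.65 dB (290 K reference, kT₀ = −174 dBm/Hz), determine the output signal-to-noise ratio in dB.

Noise floor: N = −174 + 10 log₁₀(B) + NF
10 log₁₀(1.33×10⁷) = 71.24 dB
N = −174 + 71.24 + 5.65 = −97.11 dBm
SNR = P_sig − N = −69.1 − (−97.11) = 28.01 dB → 28.0 dB

28.0 dB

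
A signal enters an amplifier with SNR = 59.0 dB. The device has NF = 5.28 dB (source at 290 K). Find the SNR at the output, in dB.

53.72 dB

By definition F = SNR_in/SNR_out, so in dB: SNR_out = SNR_in − NF
SNR_out = 59.0 − 5.28 = 53.72 dB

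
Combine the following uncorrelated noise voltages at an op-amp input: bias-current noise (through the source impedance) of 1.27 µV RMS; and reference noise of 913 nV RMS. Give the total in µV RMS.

Uncorrelated sources add in power (mean-square): V_tot = √(ΣV_i²)
V_tot = √[(1.27×10⁻⁶)² + (9.13×10⁻⁷)²] = 1.56×10⁻⁶ V = 1.56 µV

1.56 µV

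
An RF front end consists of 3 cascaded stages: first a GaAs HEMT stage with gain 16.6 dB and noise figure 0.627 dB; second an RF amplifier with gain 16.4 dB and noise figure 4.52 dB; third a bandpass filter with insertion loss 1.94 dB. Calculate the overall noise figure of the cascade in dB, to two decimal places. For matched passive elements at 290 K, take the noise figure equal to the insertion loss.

0.78 dB

Convert to linear (a loss of L dB is a gain of −L dB): F_i = 10^(NF_i/10), G_i = 10^(G_i,dB/10)
  Stage 1: F_1 = 10^(0.627/10) = 1.155, G_1 = 10^(16.6/10) = 45.71
  Stage 2: F_2 = 10^(4.52/10) = 2.831, G_2 = 10^(16.4/10) = 43.65
  Stage 3: F_3 = 10^(1.94/10) = 1.563, G_3 = 10^(−1.94/10) = 0.6397
Friis cascade:
  F = 1.155 + (2.831 − 1)/45.71 + (1.563 − 1)/1995 = 1.196
NF = 10 log₁₀(1.196) = 0.78 dB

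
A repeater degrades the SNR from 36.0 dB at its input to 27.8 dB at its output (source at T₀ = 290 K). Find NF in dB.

NF (dB) = SNR_in(dB) − SNR_out(dB) when the source is at T₀
NF = 36.0 − 27.8 = 8.2 dB

8.2 dB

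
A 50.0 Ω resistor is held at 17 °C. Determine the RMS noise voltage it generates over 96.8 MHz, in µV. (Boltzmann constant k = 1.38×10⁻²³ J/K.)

8.80 µV

T = 17 °C + 273.15 = 290.15 K
V_n = √(4kTRB)
4kTRB = 4 × 1.38×10⁻²³ × 290.15 × 5.00×10¹ × 9.68×10⁷ = 7.75×10⁻¹¹ V²
V_n = √(7.75×10⁻¹¹) = 8.80×10⁻⁶ V = 8.80 µV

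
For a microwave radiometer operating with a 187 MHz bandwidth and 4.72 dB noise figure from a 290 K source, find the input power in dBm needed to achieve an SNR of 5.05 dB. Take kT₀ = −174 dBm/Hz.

−81.5 dBm

Sensitivity = −174 + 10 log₁₀(B) + NF + SNR_min
= −174 + 82.72 + 4.72 + 5.05
= −81.51 dBm → −81.5 dBm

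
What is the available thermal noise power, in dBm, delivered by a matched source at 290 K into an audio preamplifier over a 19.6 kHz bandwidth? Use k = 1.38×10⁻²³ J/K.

P_n = kTB = 1.38×10⁻²³ × 290 × 1.96×10⁴ = 7.84×10⁻¹⁷ W
In dBm: 10 log₁₀(7.84×10⁻¹⁷ / 10⁻³) = −131.1 dBm

−131.1 dBm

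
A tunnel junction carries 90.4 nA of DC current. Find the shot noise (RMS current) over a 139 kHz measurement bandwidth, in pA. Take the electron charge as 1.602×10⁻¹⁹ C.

63.5 pA

I_n = √(2qI·B)
2qI·B = 2 × 1.602×10⁻¹⁹ × 9.04×10⁻⁸ × 1.39×10⁵ = 4.03×10⁻²¹ A²
I_n = √(4.03×10⁻²¹) = 6.35×10⁻¹¹ A = 63.5 pA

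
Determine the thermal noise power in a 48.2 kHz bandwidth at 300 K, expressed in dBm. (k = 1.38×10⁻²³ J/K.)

−127.0 dBm

P_n = kTB = 1.38×10⁻²³ × 300 × 4.82×10⁴ = 2.00×10⁻¹⁶ W
In dBm: 10 log₁₀(2.00×10⁻¹⁶ / 10⁻³) = −127.0 dBm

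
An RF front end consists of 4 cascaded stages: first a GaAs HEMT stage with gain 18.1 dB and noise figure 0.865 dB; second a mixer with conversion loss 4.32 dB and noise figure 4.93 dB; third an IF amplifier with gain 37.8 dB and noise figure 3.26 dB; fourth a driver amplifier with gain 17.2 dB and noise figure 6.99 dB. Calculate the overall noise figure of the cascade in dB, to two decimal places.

1.14 dB

Convert to linear (a loss of L dB is a gain of −L dB): F_i = 10^(NF_i/10), G_i = 10^(G_i,dB/10)
  Stage 1: F_1 = 10^(0.865/10) = 1.220, G_1 = 10^(18.1/10) = 64.57
  Stage 2: F_2 = 10^(4.93/10) = 3.112, G_2 = 10^(−4.32/10) = 0.3698
  Stage 3: F_3 = 10^(3.26/10) = 2.118, G_3 = 10^(37.8/10) = 6026
  Stage 4: F_4 = 10^(6.99/10) = 5.000, G_4 = 10^(17.2/10) = 52.48
Friis cascade:
  F = 1.220 + (3.112 − 1)/64.57 + (2.118 − 1)/23.88 + (5.000 − 1)/1.439×10⁵ = 1.300
NF = 10 log₁₀(1.300) = 1.14 dB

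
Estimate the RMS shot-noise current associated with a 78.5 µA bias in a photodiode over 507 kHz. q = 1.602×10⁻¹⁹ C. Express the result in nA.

3.57 nA

I_n = √(2qI·B)
2qI·B = 2 × 1.602×10⁻¹⁹ × 7.85×10⁻⁵ × 5.07×10⁵ = 1.28×10⁻¹⁷ A²
I_n = √(1.28×10⁻¹⁷) = 3.57×10⁻⁹ A = 3.57 nA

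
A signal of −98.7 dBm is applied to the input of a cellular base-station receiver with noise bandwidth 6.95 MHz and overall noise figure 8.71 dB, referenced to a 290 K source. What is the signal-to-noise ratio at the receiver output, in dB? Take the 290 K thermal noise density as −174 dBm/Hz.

Noise floor: N = −174 + 10 log₁₀(B) + NF
10 log₁₀(6.95×10⁶) = 68.42 dB
N = −174 + 68.42 + 8.71 = −96.87 dBm
SNR = P_sig − N = −98.7 − (−96.87) = −1.83 dB → −1.8 dB

−1.8 dB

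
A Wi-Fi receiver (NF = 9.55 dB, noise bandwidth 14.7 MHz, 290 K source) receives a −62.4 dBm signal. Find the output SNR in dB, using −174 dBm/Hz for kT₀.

30.4 dB

Noise floor: N = −174 + 10 log₁₀(B) + NF
10 log₁₀(1.47×10⁷) = 71.67 dB
N = −174 + 71.67 + 9.55 = −92.78 dBm
SNR = P_sig − N = −62.4 − (−92.78) = 30.38 dB → 30.4 dB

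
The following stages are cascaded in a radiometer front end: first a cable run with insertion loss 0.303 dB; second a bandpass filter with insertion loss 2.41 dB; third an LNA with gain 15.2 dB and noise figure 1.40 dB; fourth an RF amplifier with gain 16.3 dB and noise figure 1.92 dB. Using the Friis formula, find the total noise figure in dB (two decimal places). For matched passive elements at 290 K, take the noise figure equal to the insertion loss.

Convert to linear (a loss of L dB is a gain of −L dB): F_i = 10^(NF_i/10), G_i = 10^(G_i,dB/10)
  Stage 1: F_1 = 10^(0.303/10) = 1.072, G_1 = 10^(−0.303/10) = 0.9326
  Stage 2: F_2 = 10^(2.41/10) = 1.742, G_2 = 10^(−2.41/10) = 0.5741
  Stage 3: F_3 = 10^(1.40/10) = 1.380, G_3 = 10^(15.2/10) = 33.11
  Stage 4: F_4 = 10^(1.92/10) = 1.556, G_4 = 10^(16.3/10) = 42.66
Friis cascade:
  F = 1.072 + (1.742 − 1)/0.9326 + (1.380 − 1)/0.5354 + (1.556 − 1)/17.73 = 2.609
NF = 10 log₁₀(2.609) = 4.17 dB

4.17 dB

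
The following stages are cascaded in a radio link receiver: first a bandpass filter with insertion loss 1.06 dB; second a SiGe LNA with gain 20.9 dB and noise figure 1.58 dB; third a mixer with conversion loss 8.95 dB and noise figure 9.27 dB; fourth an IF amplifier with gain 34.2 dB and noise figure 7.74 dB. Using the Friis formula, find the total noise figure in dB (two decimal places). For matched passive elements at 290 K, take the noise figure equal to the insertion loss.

Convert to linear (a loss of L dB is a gain of −L dB): F_i = 10^(NF_i/10), G_i = 10^(G_i,dB/10)
  Stage 1: F_1 = 10^(1.06/10) = 1.276, G_1 = 10^(−1.06/10) = 0.7834
  Stage 2: F_2 = 10^(1.58/10) = 1.439, G_2 = 10^(20.9/10) = 123.0
  Stage 3: F_3 = 10^(9.27/10) = 8.453, G_3 = 10^(−8.95/10) = 0.1274
  Stage 4: F_4 = 10^(7.74/10) = 5.943, G_4 = 10^(34.2/10) = 2630
Friis cascade:
  F = 1.276 + (1.439 − 1)/0.7834 + (8.453 − 1)/96.38 + (5.943 − 1)/12.27 = 2.317
NF = 10 log₁₀(2.317) = 3.65 dB

3.65 dB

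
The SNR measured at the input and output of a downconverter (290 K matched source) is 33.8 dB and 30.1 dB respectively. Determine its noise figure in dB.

3.7 dB

NF (dB) = SNR_in(dB) − SNR_out(dB) when the source is at T₀
NF = 33.8 − 30.1 = 3.7 dB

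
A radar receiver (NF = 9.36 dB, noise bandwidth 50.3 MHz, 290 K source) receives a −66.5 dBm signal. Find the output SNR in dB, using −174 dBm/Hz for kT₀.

21.1 dB

Noise floor: N = −174 + 10 log₁₀(B) + NF
10 log₁₀(5.03×10⁷) = 77.02 dB
N = −174 + 77.02 + 9.36 = −87.62 dBm
SNR = P_sig − N = −66.5 − (−87.62) = 21.12 dB → 21.1 dB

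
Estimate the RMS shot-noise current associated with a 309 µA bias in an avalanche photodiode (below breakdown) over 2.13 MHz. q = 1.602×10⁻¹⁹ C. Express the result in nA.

I_n = √(2qI·B)
2qI·B = 2 × 1.602×10⁻¹⁹ × 3.09×10⁻⁴ × 2.13×10⁶ = 2.11×10⁻¹⁶ A²
I_n = √(2.11×10⁻¹⁶) = 1.45×10⁻⁸ A = 14.5 nA

14.5 nA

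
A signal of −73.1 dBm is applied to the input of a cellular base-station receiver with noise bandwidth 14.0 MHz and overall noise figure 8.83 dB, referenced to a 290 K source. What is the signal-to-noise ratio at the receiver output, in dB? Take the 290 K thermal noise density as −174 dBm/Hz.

Noise floor: N = −174 + 10 log₁₀(B) + NF
10 log₁₀(1.40×10⁷) = 71.46 dB
N = −174 + 71.46 + 8.83 = −93.71 dBm
SNR = P_sig − N = −73.1 − (−93.71) = 20.61 dB → 20.6 dB

20.6 dB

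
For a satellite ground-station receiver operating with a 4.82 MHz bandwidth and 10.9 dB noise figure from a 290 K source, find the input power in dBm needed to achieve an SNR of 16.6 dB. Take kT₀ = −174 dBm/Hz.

Sensitivity = −174 + 10 log₁₀(B) + NF + SNR_min
= −174 + 66.83 + 10.9 + 16.6
= −79.67 dBm → −79.7 dBm

−79.7 dBm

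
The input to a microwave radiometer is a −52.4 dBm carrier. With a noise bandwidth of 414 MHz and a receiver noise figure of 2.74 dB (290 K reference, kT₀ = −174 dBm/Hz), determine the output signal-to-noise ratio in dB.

32.7 dB

Noise floor: N = −174 + 10 log₁₀(B) + NF
10 log₁₀(4.14×10⁸) = 86.17 dB
N = −174 + 86.17 + 2.74 = −85.09 dBm
SNR = P_sig − N = −52.4 − (−85.09) = 32.69 dB → 32.7 dB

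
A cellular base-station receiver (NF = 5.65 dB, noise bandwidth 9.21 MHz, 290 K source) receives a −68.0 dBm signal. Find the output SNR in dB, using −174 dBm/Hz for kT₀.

Noise floor: N = −174 + 10 log₁₀(B) + NF
10 log₁₀(9.21×10⁶) = 69.64 dB
N = −174 + 69.64 + 5.65 = −98.71 dBm
SNR = P_sig − N = −68.0 − (−98.71) = 30.71 dB → 30.7 dB

30.7 dB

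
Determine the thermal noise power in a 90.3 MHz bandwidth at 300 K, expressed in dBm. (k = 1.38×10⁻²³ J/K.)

−94.3 dBm

P_n = kTB = 1.38×10⁻²³ × 300 × 9.03×10⁷ = 3.74×10⁻¹³ W
In dBm: 10 log₁₀(3.74×10⁻¹³ / 10⁻³) = −94.3 dBm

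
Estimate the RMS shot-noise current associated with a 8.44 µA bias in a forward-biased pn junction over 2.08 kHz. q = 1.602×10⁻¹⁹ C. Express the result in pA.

75.0 pA

I_n = √(2qI·B)
2qI·B = 2 × 1.602×10⁻¹⁹ × 8.44×10⁻⁶ × 2.08×10³ = 5.62×10⁻²¹ A²
I_n = √(5.62×10⁻²¹) = 7.50×10⁻¹¹ A = 75.0 pA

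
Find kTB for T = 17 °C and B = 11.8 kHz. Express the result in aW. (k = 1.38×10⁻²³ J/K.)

47.2 aW

T = 17 °C + 273.15 = 290.15 K
P_n = kTB = 1.38×10⁻²³ × 290.15 × 1.18×10⁴ = 4.72×10⁻¹⁷ W = 47.2 aW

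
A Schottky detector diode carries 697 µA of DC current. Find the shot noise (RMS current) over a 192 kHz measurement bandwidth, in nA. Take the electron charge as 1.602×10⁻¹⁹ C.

I_n = √(2qI·B)
2qI·B = 2 × 1.602×10⁻¹⁹ × 6.97×10⁻⁴ × 1.92×10⁵ = 4.29×10⁻¹⁷ A²
I_n = √(4.29×10⁻¹⁷) = 6.55×10⁻⁹ A = 6.55 nA

6.55 nA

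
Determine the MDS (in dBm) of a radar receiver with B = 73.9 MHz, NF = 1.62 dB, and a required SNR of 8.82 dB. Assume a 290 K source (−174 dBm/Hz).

Sensitivity = −174 + 10 log₁₀(B) + NF + SNR_min
= −174 + 78.69 + 1.62 + 8.82
= −84.87 dBm → −84.9 dBm

−84.9 dBm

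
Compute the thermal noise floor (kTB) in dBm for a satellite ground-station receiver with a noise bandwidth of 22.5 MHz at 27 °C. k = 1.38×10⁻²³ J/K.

T = 27 °C + 273.15 = 300.15 K
P_n = kTB = 1.38×10⁻²³ × 300.15 × 2.25×10⁷ = 9.32×10⁻¹⁴ W
In dBm: 10 log₁₀(9.32×10⁻¹⁴ / 10⁻³) = −100.3 dBm

−100.3 dBm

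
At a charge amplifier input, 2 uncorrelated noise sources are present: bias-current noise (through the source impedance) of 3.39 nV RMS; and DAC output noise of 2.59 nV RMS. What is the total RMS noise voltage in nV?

Uncorrelated sources add in power (mean-square): V_tot = √(ΣV_i²)
V_tot = √[(3.39×10⁻⁹)² + (2.59×10⁻⁹)²] = 4.27×10⁻⁹ V = 4.27 nV

4.27 nV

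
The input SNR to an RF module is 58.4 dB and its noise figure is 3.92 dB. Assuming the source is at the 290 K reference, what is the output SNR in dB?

By definition F = SNR_in/SNR_out, so in dB: SNR_out = SNR_in − NF
SNR_out = 58.4 − 3.92 = 54.48 dB

54.48 dB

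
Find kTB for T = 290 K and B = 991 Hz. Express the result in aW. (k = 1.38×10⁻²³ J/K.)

3.97 aW

P_n = kTB = 1.38×10⁻²³ × 290 × 9.91×10² = 3.97×10⁻¹⁸ W = 3.97 aW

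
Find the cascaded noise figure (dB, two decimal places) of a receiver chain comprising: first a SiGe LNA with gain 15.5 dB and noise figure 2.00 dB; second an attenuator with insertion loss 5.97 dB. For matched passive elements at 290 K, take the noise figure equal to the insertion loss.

Convert to linear (a loss of L dB is a gain of −L dB): F_i = 10^(NF_i/10), G_i = 10^(G_i,dB/10)
  Stage 1: F_1 = 10^(2.00/10) = 1.585, G_1 = 10^(15.5/10) = 35.48
  Stage 2: F_2 = 10^(5.97/10) = 3.954, G_2 = 10^(−5.97/10) = 0.2529
Friis cascade:
  F = 1.585 + (3.954 − 1)/35.48 = 1.668
NF = 10 log₁₀(1.668) = 2.22 dB

2.22 dB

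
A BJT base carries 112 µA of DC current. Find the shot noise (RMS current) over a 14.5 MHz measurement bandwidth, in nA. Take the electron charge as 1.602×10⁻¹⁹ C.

I_n = √(2qI·B)
2qI·B = 2 × 1.602×10⁻¹⁹ × 1.12×10⁻⁴ × 1.45×10⁷ = 5.20×10⁻¹⁶ A²
I_n = √(5.20×10⁻¹⁶) = 2.28×10⁻⁸ A = 22.8 nA

22.8 nA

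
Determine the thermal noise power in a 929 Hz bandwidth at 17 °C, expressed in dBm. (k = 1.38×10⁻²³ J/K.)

−144.3 dBm

T = 17 °C + 273.15 = 290.15 K
P_n = kTB = 1.38×10⁻²³ × 290.15 × 9.29×10² = 3.72×10⁻¹⁸ W
In dBm: 10 log₁₀(3.72×10⁻¹⁸ / 10⁻³) = −144.3 dBm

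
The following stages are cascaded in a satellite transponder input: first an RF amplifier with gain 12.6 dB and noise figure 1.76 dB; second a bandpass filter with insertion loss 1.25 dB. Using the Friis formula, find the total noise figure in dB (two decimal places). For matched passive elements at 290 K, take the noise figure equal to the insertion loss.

Convert to linear (a loss of L dB is a gain of −L dB): F_i = 10^(NF_i/10), G_i = 10^(G_i,dB/10)
  Stage 1: F_1 = 10^(1.76/10) = 1.500, G_1 = 10^(12.6/10) = 18.20
  Stage 2: F_2 = 10^(1.25/10) = 1.334, G_2 = 10^(−1.25/10) = 0.7499
Friis cascade:
  F = 1.500 + (1.334 − 1)/18.20 = 1.518
NF = 10 log₁₀(1.518) = 1.81 dB

1.81 dB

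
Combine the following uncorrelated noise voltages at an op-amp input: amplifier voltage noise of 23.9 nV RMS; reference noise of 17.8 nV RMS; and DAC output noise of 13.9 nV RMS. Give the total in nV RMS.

Uncorrelated sources add in power (mean-square): V_tot = √(ΣV_i²)
V_tot = √[(2.39×10⁻⁸)² + (1.78×10⁻⁸)² + (1.39×10⁻⁸)²] = 3.29×10⁻⁸ V = 32.9 nV

32.9 nV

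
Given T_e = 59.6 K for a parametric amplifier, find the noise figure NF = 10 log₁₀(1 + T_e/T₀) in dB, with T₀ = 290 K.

0.812 dB

F = 1 + T_e/T₀ = 1 + 59.6/290 = 1.20552
NF = 10 log₁₀(1.20552) = 0.812 dB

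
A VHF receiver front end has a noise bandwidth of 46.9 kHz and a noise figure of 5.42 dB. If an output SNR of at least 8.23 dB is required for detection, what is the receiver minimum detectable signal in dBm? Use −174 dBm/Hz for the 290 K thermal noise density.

Sensitivity = −174 + 10 log₁₀(B) + NF + SNR_min
= −174 + 46.71 + 5.42 + 8.23
= −113.64 dBm → −113.6 dBm

−113.6 dBm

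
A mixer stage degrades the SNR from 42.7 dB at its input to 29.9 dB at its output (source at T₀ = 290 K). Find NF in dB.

12.8 dB

NF (dB) = SNR_in(dB) − SNR_out(dB) when the source is at T₀
NF = 42.7 − 29.9 = 12.8 dB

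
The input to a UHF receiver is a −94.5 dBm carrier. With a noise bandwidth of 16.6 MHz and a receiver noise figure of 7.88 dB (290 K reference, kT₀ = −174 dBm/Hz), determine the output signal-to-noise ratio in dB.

−0.6 dB

Noise floor: N = −174 + 10 log₁₀(B) + NF
10 log₁₀(1.66×10⁷) = 72.2 dB
N = −174 + 72.2 + 7.88 = −93.92 dBm
SNR = P_sig − N = −94.5 − (−93.92) = −0.58 dB → −0.6 dB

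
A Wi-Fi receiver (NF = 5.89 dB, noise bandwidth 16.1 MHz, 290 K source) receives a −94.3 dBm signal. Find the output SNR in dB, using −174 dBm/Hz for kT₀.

1.7 dB

Noise floor: N = −174 + 10 log₁₀(B) + NF
10 log₁₀(1.61×10⁷) = 72.07 dB
N = −174 + 72.07 + 5.89 = −96.04 dBm
SNR = P_sig − N = −94.3 − (−96.04) = 1.74 dB → 1.7 dB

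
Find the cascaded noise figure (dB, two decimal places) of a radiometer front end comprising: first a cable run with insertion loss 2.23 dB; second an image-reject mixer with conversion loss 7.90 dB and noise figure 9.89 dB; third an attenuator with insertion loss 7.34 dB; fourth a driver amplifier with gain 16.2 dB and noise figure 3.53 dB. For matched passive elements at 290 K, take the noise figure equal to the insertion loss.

Convert to linear (a loss of L dB is a gain of −L dB): F_i = 10^(NF_i/10), G_i = 10^(G_i,dB/10)
  Stage 1: F_1 = 10^(2.23/10) = 1.671, G_1 = 10^(−2.23/10) = 0.5984
  Stage 2: F_2 = 10^(9.89/10) = 9.750, G_2 = 10^(−7.90/10) = 0.1622
  Stage 3: F_3 = 10^(7.34/10) = 5.420, G_3 = 10^(−7.34/10) = 0.1845
  Stage 4: F_4 = 10^(3.53/10) = 2.254, G_4 = 10^(16.2/10) = 41.69
Friis cascade:
  F = 1.671 + (9.750 − 1)/0.5984 + (5.420 − 1)/0.09705 + (2.254 − 1)/0.01791 = 131.9
NF = 10 log₁₀(131.9) = 21.20 dB

21.20 dB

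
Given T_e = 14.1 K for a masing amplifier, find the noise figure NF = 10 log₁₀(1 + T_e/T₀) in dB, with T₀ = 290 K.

F = 1 + T_e/T₀ = 1 + 14.1/290 = 1.04862
NF = 10 log₁₀(1.04862) = 0.206 dB

0.206 dB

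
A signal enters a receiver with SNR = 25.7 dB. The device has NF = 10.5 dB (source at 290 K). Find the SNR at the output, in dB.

By definition F = SNR_in/SNR_out, so in dB: SNR_out = SNR_in − NF
SNR_out = 25.7 − 10.5 = 15.2 dB

15.2 dB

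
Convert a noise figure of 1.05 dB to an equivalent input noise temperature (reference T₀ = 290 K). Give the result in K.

F = 10^(1.05/10) = 1.2735
T_e = (F − 1)·T₀ = (1.2735 − 1) × 290 = 79.3 K

79.3 K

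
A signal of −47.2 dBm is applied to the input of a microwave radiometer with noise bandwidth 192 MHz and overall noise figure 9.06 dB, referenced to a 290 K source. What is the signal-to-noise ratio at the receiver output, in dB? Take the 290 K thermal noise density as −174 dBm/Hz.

Noise floor: N = −174 + 10 log₁₀(B) + NF
10 log₁₀(1.92×10⁸) = 82.83 dB
N = −174 + 82.83 + 9.06 = −82.11 dBm
SNR = P_sig − N = −47.2 − (−82.11) = 34.91 dB → 34.9 dB

34.9 dB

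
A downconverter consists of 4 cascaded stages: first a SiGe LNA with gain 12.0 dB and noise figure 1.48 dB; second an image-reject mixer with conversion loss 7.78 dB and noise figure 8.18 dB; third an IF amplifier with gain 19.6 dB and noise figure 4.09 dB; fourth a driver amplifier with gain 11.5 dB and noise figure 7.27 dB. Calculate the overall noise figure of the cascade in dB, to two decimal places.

Convert to linear (a loss of L dB is a gain of −L dB): F_i = 10^(NF_i/10), G_i = 10^(G_i,dB/10)
  Stage 1: F_1 = 10^(1.48/10) = 1.406, G_1 = 10^(12.0/10) = 15.85
  Stage 2: F_2 = 10^(8.18/10) = 6.577, G_2 = 10^(−7.78/10) = 0.1667
  Stage 3: F_3 = 10^(4.09/10) = 2.564, G_3 = 10^(19.6/10) = 91.20
  Stage 4: F_4 = 10^(7.27/10) = 5.333, G_4 = 10^(11.5/10) = 14.13
Friis cascade:
  F = 1.406 + (6.577 − 1)/15.85 + (2.564 − 1)/2.642 + (5.333 − 1)/241.0 = 2.368
NF = 10 log₁₀(2.368) = 3.74 dB

3.74 dB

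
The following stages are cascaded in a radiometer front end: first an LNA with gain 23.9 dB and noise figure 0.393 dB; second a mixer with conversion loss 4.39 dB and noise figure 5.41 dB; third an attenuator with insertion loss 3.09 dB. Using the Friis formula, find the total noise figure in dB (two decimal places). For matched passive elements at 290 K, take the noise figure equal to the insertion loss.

Convert to linear (a loss of L dB is a gain of −L dB): F_i = 10^(NF_i/10), G_i = 10^(G_i,dB/10)
  Stage 1: F_1 = 10^(0.393/10) = 1.095, G_1 = 10^(23.9/10) = 245.5
  Stage 2: F_2 = 10^(5.41/10) = 3.475, G_2 = 10^(−4.39/10) = 0.3639
  Stage 3: F_3 = 10^(3.09/10) = 2.037, G_3 = 10^(−3.09/10) = 0.4909
Friis cascade:
  F = 1.095 + (3.475 − 1)/245.5 + (2.037 − 1)/89.33 = 1.116
NF = 10 log₁₀(1.116) = 0.48 dB

0.48 dB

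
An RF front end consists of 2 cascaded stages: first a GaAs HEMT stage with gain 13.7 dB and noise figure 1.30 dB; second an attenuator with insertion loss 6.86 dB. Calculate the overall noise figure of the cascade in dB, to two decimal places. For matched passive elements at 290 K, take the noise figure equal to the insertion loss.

Convert to linear (a loss of L dB is a gain of −L dB): F_i = 10^(NF_i/10), G_i = 10^(G_i,dB/10)
  Stage 1: F_1 = 10^(1.30/10) = 1.349, G_1 = 10^(13.7/10) = 23.44
  Stage 2: F_2 = 10^(6.86/10) = 4.853, G_2 = 10^(−6.86/10) = 0.2061
Friis cascade:
  F = 1.349 + (4.853 − 1)/23.44 = 1.513
NF = 10 log₁₀(1.513) = 1.80 dB

1.80 dB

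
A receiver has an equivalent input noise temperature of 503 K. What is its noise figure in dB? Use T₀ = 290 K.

4.37 dB

F = 1 + T_e/T₀ = 1 + 503/290 = 2.73448
NF = 10 log₁₀(2.73448) = 4.37 dB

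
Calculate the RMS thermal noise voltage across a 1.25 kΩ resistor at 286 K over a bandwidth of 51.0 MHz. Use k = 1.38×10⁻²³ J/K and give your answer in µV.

31.7 µV

V_n = √(4kTRB)
4kTRB = 4 × 1.38×10⁻²³ × 286 × 1.25×10³ × 5.10×10⁷ = 1.01×10⁻⁹ V²
V_n = √(1.01×10⁻⁹) = 3.17×10⁻⁵ V = 31.7 µV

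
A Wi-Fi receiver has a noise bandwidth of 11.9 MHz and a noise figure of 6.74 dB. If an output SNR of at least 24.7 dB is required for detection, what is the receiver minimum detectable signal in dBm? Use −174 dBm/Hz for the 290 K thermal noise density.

Sensitivity = −174 + 10 log₁₀(B) + NF + SNR_min
= −174 + 70.76 + 6.74 + 24.7
= −71.80 dBm → −71.8 dBm

−71.8 dBm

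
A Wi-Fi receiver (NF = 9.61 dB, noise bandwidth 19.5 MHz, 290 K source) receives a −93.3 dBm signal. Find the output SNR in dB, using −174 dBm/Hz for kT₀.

−1.8 dB

Noise floor: N = −174 + 10 log₁₀(B) + NF
10 log₁₀(1.95×10⁷) = 72.9 dB
N = −174 + 72.9 + 9.61 = −91.49 dBm
SNR = P_sig − N = −93.3 − (−91.49) = −1.81 dB → −1.8 dB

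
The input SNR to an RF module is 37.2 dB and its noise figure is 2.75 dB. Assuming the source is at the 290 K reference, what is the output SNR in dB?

By definition F = SNR_in/SNR_out, so in dB: SNR_out = SNR_in − NF
SNR_out = 37.2 − 2.75 = 34.45 dB

34.45 dB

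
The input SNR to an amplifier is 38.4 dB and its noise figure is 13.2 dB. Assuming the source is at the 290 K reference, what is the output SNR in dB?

25.2 dB

By definition F = SNR_in/SNR_out, so in dB: SNR_out = SNR_in − NF
SNR_out = 38.4 − 13.2 = 25.2 dB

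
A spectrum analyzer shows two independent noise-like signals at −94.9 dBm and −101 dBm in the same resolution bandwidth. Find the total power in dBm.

−93.9 dBm

Convert to linear, add, convert back:
P₁ = 3.24×10⁻¹³ W, P₂ = 7.94×10⁻¹⁴ W
P_tot = 4.03×10⁻¹³ W → 10 log₁₀(P_tot / 10⁻³) = −93.9 dBm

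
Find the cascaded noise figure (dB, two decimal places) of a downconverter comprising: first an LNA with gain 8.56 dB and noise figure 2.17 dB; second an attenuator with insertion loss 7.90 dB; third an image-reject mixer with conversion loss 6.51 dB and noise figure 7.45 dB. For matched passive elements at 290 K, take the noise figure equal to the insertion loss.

Convert to linear (a loss of L dB is a gain of −L dB): F_i = 10^(NF_i/10), G_i = 10^(G_i,dB/10)
  Stage 1: F_1 = 10^(2.17/10) = 1.648, G_1 = 10^(8.56/10) = 7.178
  Stage 2: F_2 = 10^(7.90/10) = 6.166, G_2 = 10^(−7.90/10) = 0.1622
  Stage 3: F_3 = 10^(7.45/10) = 5.559, G_3 = 10^(−6.51/10) = 0.2234
Friis cascade:
  F = 1.648 + (6.166 − 1)/7.178 + (5.559 − 1)/1.164 = 6.284
NF = 10 log₁₀(6.284) = 7.98 dB

7.98 dB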